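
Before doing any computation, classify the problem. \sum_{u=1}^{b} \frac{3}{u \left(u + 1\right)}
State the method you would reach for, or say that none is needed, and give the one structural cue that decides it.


Technique: telescoping — one partial-fraction pass turns \frac{3}{u \left(u + 1\right)} into a shifted difference, and shifted differences telescope.


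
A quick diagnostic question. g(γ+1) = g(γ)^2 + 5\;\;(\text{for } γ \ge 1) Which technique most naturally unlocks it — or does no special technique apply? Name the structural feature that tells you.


Method: no special technique — the sequence value feeds back through itself nonlinearly — linear superposition fails, and every superposition-based closed form fails with it.


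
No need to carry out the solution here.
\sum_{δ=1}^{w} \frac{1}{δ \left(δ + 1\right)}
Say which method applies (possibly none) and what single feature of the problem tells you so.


Diagnosis: telescoping — \frac{1}{δ \left(δ + 1\right)} is a collapsed telescope: expand it into simple fractions to see the cancellation.


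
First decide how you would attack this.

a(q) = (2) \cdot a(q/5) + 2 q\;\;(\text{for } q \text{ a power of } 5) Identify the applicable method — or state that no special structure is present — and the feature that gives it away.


Verdict: the master substitution — the argument shrinks by the factor 5, so measure the index on a logarithmic scale and the recursion becomes a shift.


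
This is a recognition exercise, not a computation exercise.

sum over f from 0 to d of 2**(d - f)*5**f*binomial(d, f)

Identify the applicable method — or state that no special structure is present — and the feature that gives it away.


Technique: the binomial theorem — the binomial coefficients weight matched powers of 5 and 2, which is exactly the expansion of a binomial power.


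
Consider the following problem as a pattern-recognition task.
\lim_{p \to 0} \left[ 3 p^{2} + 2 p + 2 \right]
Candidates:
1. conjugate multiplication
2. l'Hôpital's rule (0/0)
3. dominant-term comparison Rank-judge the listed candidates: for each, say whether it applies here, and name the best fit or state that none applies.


Best approach: no special technique — the expression is continuous at 0 — substitute and evaluate; no indeterminate form appears.
- conjugate multiplication: no divergent radical difference is present for a conjugate pair to cancel.
- l'Hôpital's rule (0/0) — substituting the point gives a finite value outright — there is no indeterminate clash to repair.
- dominant-term comparison — this is not a rational comparison of growth rates at infinity.


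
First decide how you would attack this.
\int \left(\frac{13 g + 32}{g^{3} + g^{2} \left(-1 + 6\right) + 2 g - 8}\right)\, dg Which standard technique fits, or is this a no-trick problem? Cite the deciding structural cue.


Verdict: partial fractions — (g^{3} + g^{2} \left(-1 + 6\right) + 2 g - 8) splits into linear pieces, so the quotient is a sum of simple fractions — decompose before integrating.


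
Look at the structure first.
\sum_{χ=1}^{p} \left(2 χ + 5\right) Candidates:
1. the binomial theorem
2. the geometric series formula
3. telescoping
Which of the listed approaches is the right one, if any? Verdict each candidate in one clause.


Verdict: no special technique — every summand is a constant multiple of a power of χ — apply the standard power-sum identities one degree at a time.
- the binomial theorem — no binomial coefficients pair up with complementary powers here.
- the geometric series formula: the term-to-term ratio changes with the index, so the geometric formula cannot close it.
- telescoping — as presented, consecutive terms share no shifted copy to cancel against — no rewrite is on display to change that.


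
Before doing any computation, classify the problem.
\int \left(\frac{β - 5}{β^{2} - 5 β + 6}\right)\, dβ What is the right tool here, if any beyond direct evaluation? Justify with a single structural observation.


Method: partial fractions — a proper rational integrand whose denominator splits into simpler factors — decompose into partial fractions first.


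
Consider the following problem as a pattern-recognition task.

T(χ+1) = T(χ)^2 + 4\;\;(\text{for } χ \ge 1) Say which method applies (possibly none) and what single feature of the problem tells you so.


Technique: no special technique — a nonlinear dependence on earlier terms breaks linearity, and with it every superposition-based closed form.


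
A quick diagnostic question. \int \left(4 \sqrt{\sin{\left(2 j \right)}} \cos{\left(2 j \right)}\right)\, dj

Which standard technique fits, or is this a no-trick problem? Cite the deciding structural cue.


Technique: u-substitution — collected, the integrand has one factor that is, up to a constant, the derivative of an inner expression the rest depends on — substitute for that inner expression.


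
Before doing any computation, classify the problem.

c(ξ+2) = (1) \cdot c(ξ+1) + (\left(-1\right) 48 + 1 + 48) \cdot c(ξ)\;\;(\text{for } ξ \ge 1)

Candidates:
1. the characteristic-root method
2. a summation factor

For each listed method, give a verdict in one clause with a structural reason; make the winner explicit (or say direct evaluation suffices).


Method: the characteristic-root method — the recurrence is linear and homogeneous with constant coefficients, so the ansatz r^ξ turns it into a polynomial equation for r.
- the characteristic-root method: applicable, and directly so.
- a summation factor: a summation factor telescopes one-step recursions; this one carries higher-order memory.


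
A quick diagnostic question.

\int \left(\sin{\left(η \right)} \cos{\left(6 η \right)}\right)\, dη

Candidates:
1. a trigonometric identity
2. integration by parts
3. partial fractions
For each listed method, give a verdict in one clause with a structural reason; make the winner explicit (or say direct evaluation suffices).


Verdict: a trigonometric identity — cross-frequency products like \sin{\left(η \right)} \cos{\left(6 η \right)} are the textbook product-to-sum case — the identity converts them to directly integrable sinusoids.
- a trigonometric identity — yes, a natural case for it.
- integration by parts: not the natural route: no polynomial-kernel product appears — a recursive parts reduction of the trigonometric product exists, but the identity rewrite is direct.
- partial fractions — there is no rational-function structure to decompose.


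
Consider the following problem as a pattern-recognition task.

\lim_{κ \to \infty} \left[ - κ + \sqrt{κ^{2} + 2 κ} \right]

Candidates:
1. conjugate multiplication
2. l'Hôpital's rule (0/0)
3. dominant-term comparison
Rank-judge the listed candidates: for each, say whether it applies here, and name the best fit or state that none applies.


Diagnosis: conjugate multiplication — the ∞ − ∞ radical form is the exact trigger for the conjugate maneuver.
- conjugate multiplication: yes, a natural case for it.
- l'Hôpital's rule (0/0) — the expression is a difference driving to ∞ − ∞, not a 0/0 quotient — there is no ratio for the rule to differentiate.
- dominant-term comparison: this limit is not decided by comparing polynomial growth at infinity.


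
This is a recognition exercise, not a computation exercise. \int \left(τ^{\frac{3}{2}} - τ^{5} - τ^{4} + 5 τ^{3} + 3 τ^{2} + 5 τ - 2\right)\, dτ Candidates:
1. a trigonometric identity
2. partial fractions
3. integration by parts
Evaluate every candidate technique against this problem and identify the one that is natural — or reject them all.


Verdict: no special technique — scan for structure and find none: constant multiples of powers of τ, integrate directly.
- a trigonometric identity — with no trigonometric functions present, identity rewriting has no target.
- partial fractions: the expression is not a ratio of polynomials that decomposes further.
- integration by parts: no split into a nonconstant polynomial times one of the standard kernels — exp, sine, or cosine of a linear argument, or a logarithm — applies here.


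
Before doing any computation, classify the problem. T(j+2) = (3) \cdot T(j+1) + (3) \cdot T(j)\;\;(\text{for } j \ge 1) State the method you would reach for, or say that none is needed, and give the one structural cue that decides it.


Method: the characteristic-root method — every coefficient is a fixed number and the forcing is zero — substitute r^j and read off the root equation.


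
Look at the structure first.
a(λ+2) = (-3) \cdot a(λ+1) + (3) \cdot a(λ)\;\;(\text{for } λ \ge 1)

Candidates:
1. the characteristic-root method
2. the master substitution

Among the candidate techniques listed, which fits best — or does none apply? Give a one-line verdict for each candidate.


Technique: the characteristic-root method — no index-dependence in the weights and nothing inhomogeneous: classic characteristic-equation setup.
- the characteristic-root method — applicable, and directly so.
- the master substitution: with no divided-index recursive call, reindexing by powers of a base buys nothing.


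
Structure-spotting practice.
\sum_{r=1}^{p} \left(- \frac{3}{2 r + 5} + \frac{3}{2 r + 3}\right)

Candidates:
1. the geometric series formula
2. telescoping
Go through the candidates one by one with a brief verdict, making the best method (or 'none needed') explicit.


Method: telescoping — write out three consecutive terms and watch the interior cancel: the advanced copy one term subtracts reappears as the very next term's leading piece, pair after pair.
- the geometric series formula: consecutive terms are not related by a fixed multiplier.
- telescoping — yes — fits the structure here.


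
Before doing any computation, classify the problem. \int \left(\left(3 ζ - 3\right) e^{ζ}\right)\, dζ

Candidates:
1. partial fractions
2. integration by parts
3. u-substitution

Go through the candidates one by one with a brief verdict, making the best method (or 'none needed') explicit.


Verdict: integration by parts — a polynomial factor 3 ζ - 3 multiplies e^{ζ}; differentiating 3 ζ - 3 lowers its degree while e^{ζ} integrates cleanly, so parts wins.
- partial fractions: the expression is not a ratio of polynomials that decomposes further.
- integration by parts: applicable, and directly so.
- u-substitution: no subexpression of the integrand pairs with its own derivative as a factor — individual terms may offer their own substitutions, but any change of variable covering the whole integral would have to be constructed from outside the expression.


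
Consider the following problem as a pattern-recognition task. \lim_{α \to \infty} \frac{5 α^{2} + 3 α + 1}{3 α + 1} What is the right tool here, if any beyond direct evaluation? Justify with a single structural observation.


Method: dominant-term comparison — growth-rate triage: the leading powers of α decide the limit, everything else is noise. As a single quotient, the ∞/∞ shape would yield to repeated differentiation as well — the growth comparison gets there in one look.


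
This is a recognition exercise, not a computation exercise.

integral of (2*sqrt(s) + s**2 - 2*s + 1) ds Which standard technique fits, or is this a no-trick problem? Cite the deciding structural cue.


Verdict: no special technique — scan for structure and find none: constant multiples of powers of s, integrate directly.


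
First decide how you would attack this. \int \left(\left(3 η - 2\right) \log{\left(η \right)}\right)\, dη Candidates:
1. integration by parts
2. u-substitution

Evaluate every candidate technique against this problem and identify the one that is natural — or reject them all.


Technique: integration by parts — choose u = \log{\left(η \right)}: one derivative turns the logarithm algebraic, and the remaining factor 3 η - 2 integrates term by term under the power rule.
- integration by parts: applies; the problem has the shape this method handles.
- u-substitution: no subexpression of the integrand serves as a whole-integral substitution inner — individual terms may offer their own, but none carries its derivative as a factor of the full integrand; a working change of variable would have to be constructed from outside the expression.


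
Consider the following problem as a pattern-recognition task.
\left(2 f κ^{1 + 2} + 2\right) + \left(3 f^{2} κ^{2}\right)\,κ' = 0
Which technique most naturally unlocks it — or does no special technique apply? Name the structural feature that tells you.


Best approach: the exact-equation method — equality of cross partials is the green light — assemble the potential function term by term.


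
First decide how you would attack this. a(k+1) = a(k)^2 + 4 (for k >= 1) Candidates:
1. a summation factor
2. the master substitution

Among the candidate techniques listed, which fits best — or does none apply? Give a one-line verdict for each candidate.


Diagnosis: no special technique — the recurrence is nonlinear in the sequence values; study it directly, no linear machinery applies.
- a summation factor — the recursion is nonlinear — outside the first-order linear family a summation factor addresses.
- the master substitution — with no divided-index recursive call, reindexing by powers of a base buys nothing.


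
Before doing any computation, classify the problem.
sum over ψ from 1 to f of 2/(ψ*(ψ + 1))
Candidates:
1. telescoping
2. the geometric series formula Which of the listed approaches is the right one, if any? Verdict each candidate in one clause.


Diagnosis: telescoping — poles of 2/(ψ*(ψ + 1)) differ by an integer, the telltale of a telescoping partial-fraction sum.
- telescoping: yes, a natural case for it.
- the geometric series formula: the ratio of consecutive terms depends on the index.


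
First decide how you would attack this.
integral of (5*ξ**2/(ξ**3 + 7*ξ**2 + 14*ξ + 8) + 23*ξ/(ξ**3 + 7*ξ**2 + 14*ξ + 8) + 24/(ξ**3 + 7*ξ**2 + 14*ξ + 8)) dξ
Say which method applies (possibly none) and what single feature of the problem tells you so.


Technique: partial fractions — the bottom factors while the top stays lower-degree — split into simple fractions and integrate piece by piece.


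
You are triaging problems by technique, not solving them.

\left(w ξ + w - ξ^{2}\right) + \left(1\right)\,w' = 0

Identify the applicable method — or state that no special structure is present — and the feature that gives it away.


Diagnosis: a linear integrating factor — the unknown enters only to the first power against a nonzero forcing term — the integrating-factor template applies directly.


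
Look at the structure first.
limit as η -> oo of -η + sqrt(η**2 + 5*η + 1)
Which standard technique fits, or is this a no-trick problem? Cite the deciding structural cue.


Diagnosis: conjugate multiplication — sqrt(η**2 + 5*η + 1) and η both blow up, but their difference is tame once the conjugate rationalizes it.


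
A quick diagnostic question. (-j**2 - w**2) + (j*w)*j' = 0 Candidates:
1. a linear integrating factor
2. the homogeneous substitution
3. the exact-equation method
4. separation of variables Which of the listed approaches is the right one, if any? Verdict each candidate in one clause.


Best approach: the homogeneous substitution — scaling w and j together leaves the slope fixed — it depends only on j/w, so substitute the ratio. A Bernoulli substitution is a fair alternative on this equation directly; the homogeneous reading takes it as given.
- a linear integrating factor: a nonlinear term in the unknown puts this outside the integrating-factor template.
- the homogeneous substitution — yes — fits the structure here.
- the exact-equation method — exactness fails on the nose — the mixed partials do not match.
- separation of variables: the two dependences do not factor apart.


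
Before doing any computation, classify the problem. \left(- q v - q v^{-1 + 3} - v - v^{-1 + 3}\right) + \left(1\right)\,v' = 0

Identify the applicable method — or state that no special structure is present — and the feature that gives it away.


Best approach: separation of variables — solved for the derivative, the right side splits multiplicatively into a function of each variable alone — divide and integrate each side. This doubles as a Bernoulli equation in the unknown as written; dividing and integrating works on it directly.


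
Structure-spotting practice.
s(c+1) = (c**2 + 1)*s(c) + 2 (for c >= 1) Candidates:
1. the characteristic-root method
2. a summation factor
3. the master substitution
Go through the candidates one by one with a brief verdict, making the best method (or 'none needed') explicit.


Verdict: a summation factor — normalize by the running product of c**2 + 1: the left side becomes a difference, and differences sum.
- the characteristic-root method: the coefficients vary with the index, breaking the constant-coefficient structure the method needs.
- a summation factor: applicable, and directly so.
- the master substitution: with no divided-index recursive call, reindexing by powers of a base buys nothing.


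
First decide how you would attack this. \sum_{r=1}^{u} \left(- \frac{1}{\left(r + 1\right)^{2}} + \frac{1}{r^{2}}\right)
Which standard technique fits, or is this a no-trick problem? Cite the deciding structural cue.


Method: telescoping — consecutive terms evaluate one function at adjacent indices (\frac{1}{r^{2}} is its current value): one term's tail is the next term's head, so the chain collapses.


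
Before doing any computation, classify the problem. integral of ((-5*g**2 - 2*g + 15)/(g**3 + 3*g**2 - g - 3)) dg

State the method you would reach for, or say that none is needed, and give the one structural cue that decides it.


Best approach: partial fractions — a proper rational integrand over the factorable g**3 + 3*g**2 - g - 3: partial fractions reduce it to elementary pieces.


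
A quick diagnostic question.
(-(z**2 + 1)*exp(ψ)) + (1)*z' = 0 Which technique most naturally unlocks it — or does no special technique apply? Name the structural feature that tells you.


Verdict: separation of variables — solved for the derivative, the right side splits multiplicatively into a function of each variable alone — divide and integrate each side.


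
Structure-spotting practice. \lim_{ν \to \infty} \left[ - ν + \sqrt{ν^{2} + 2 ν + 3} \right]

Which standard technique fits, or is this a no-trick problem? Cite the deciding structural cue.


Method: conjugate multiplication — divergence minus divergence hides a finite answer — expose it by pairing \sqrt{ν^{2} + 2 ν + 3} - ν with its conjugate.


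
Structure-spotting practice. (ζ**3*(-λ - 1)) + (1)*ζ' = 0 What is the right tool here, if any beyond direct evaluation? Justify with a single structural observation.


Technique: separation of variables — one side of the product carries the independent variable, the other the unknown — the textbook separation shape.


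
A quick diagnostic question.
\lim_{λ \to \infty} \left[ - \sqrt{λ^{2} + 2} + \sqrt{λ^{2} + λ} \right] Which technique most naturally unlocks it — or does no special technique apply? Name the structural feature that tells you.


Method: conjugate multiplication — this difference gives up after one conjugate multiplication — the radical structure cancels against its conjugate.


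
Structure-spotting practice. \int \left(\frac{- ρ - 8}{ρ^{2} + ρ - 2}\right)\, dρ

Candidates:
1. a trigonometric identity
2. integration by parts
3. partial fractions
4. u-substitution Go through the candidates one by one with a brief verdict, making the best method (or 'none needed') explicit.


Best approach: partial fractions — a proper rational integrand over the factorable ρ^{2} + ρ - 2: partial fractions reduce it to elementary pieces.
- a trigonometric identity: with no trigonometric functions present, identity rewriting has no target.
- integration by parts: no split into a nonconstant polynomial times one of the standard kernels — exp, sine, or cosine of a linear argument, or a logarithm — applies here.
- partial fractions — yes — fits the structure here.
- u-substitution — no subexpression of the integrand pairs with its own derivative as a factor — individual terms may offer their own substitutions, but any change of variable covering the whole integral would have to be constructed from outside the expression.


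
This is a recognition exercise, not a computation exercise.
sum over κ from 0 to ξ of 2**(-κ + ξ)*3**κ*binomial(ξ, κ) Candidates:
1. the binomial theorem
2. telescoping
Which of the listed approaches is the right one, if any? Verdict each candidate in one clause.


Diagnosis: the binomial theorem — binomial coefficients against complementary powers of 3 and 2: recognize the binomial expansion and resum.
- the binomial theorem: applicable, and directly so.
- telescoping: computed from the summand as displayed, the partial sums build up without the pairwise collapse telescoping exploits.


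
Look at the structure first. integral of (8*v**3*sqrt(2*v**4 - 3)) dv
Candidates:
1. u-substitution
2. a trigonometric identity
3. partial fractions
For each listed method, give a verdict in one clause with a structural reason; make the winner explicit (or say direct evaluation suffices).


Best approach: u-substitution — a chain-rule shadow: 8*v**3 alongside a function of 2*v**4 - 3 means u = 2*v**4 - 3 unwinds the composition in one step.
- u-substitution: yes, a natural case for it.
- a trigonometric identity — there is no trigonometric structure at all — the integrand carries no sine or cosine to rewrite.
- partial fractions: the expression is not a ratio of polynomials that decomposes further.


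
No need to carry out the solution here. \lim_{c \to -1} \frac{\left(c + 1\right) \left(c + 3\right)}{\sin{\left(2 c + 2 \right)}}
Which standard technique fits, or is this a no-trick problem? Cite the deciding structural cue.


Verdict: l'Hôpital's rule (0/0) — substituting -1 gives 0 over 0; differentiate top and bottom once and re-evaluate. Known elementary limits would finish this too — the rule just bypasses the case analysis.


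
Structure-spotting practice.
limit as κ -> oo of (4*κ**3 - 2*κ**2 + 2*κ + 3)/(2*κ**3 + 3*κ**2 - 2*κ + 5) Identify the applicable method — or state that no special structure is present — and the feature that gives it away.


Diagnosis: dominant-term comparison — as κ grows, only the highest-degree terms matter — compare leading terms and read the limit off. Differentiating the expression as a single quotient would eventually settle it as well; matching dominant growth settles it immediately.


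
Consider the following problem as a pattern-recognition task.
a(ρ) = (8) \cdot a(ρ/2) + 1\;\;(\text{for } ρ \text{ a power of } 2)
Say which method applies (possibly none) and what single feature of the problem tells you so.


Verdict: the master substitution — the argument contracts 2-fold per step: reindex ρ exponentially and solve the linear recurrence in the new index.


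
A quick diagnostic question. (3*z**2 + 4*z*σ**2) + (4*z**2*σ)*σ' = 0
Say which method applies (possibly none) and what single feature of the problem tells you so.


Verdict: the exact-equation method — d/dσ of 3*z**2 + 4*z*σ**2 equals d/dz of 4*z**2*σ: the form is a total differential of one potential — integrate it exactly.


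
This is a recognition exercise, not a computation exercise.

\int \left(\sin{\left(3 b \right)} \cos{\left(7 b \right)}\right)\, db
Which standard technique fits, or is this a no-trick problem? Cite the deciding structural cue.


Verdict: a trigonometric identity — distinct frequencies under one product (\sin{\left(3 b \right)} \cos{\left(7 b \right)}): the product-to-sum identity is the systematic route to an integrable form.


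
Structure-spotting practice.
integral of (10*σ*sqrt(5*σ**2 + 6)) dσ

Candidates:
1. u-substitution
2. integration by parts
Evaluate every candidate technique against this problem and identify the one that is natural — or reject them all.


Diagnosis: u-substitution — the only nontrivial dependence routes through 5*σ**2 + 6, whose derivative supplies the leftover factor up to a constant multiple — u = 5*σ**2 + 6 flattens it.
- u-substitution: a fit — the right tool for this form.
- integration by parts — a polynomial factor is present, but its partner is not an exp, sine, or cosine of a degree-1 argument, nor a logarithm.


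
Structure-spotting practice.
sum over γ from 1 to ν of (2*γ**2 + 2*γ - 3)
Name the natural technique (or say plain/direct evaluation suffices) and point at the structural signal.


Verdict: no special technique — the sum is polynomial through and through; closed forms for each power of γ finish it directly.


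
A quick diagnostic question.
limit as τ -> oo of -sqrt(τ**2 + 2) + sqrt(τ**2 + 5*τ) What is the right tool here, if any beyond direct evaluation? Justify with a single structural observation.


Technique: conjugate multiplication — neither sqrt(τ**2 + 5*τ) nor sqrt(τ**2 + 2) converges alone, so rewrite their difference as a conjugate-rationalized quotient first.


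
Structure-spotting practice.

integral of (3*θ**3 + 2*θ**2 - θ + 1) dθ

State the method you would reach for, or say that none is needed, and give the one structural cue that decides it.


Verdict: no special technique — every term is a constant multiple of a power of θ; term-wise power-rule integration needs no preliminary transformation.


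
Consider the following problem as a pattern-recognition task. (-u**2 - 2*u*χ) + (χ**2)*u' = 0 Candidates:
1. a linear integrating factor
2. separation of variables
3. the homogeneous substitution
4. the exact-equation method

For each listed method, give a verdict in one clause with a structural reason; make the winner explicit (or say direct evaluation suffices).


Technique: the homogeneous substitution — the slope's numerator and denominator have matching total degree, so it depends only on u/χ and the ratio substitution collapses it. This doubles as a Bernoulli equation in the unknown as written; the homogeneous route needs no setup at all.
- a linear integrating factor — the unknown enters nonlinearly (through a power, a denominator, or a transcendental function), which the linear integrating-factor recipe cannot absorb as-is — any repair would come from a preliminary substitution, not the factor.
- separation of variables: no division isolates the independent variable from the unknown.
- the homogeneous substitution: a fit — the right tool for this form.
- the exact-equation method: the mixed partial derivatives differ, so the left side is not a total differential.


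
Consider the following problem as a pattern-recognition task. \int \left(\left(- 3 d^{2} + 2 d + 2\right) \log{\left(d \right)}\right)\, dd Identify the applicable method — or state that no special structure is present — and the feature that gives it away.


Method: integration by parts — take \log{\left(d \right)} as the piece to differentiate: what remains is a power-rule integral in disguise.


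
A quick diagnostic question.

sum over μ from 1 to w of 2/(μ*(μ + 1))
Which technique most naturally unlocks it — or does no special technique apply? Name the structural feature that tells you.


Technique: telescoping — the summand 2/(μ*(μ + 1)) decomposes into fractions whose poles differ by an integer shift — the series collapses.


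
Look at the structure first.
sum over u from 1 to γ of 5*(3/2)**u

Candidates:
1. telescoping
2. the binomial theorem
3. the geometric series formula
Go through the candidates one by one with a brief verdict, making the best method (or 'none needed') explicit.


Best approach: the geometric series formula — check a ratio of consecutive terms: it is 3/2, independent of the index, so the geometric formula closes the sum.
- telescoping: computed from the summand as displayed, the partial sums build up without the pairwise collapse telescoping exploits.
- the binomial theorem: there is no sum-raised-to-a-power identity hiding in these terms.
- the geometric series formula — yes — fits the structure here.


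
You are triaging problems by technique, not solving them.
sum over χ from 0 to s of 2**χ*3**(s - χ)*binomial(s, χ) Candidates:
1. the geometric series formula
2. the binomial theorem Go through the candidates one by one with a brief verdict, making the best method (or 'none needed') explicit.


Best approach: the binomial theorem — binomial coefficients against complementary powers of 2 and 3: recognize the binomial expansion and resum.
- the geometric series formula: consecutive terms are not related by a fixed multiplier.
- the binomial theorem: applicable, and directly so.


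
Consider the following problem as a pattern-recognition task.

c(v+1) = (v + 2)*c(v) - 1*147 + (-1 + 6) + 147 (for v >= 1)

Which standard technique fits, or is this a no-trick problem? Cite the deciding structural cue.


Best approach: a summation factor — because the multiplier v + 2 is index-dependent, divide through by its running product and sum the resulting differences.


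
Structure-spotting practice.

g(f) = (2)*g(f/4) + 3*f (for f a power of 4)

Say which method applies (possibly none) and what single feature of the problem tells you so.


Technique: the master substitution — the argument contracts 4-fold per step: reindex f exponentially and solve the linear recurrence in the new index.


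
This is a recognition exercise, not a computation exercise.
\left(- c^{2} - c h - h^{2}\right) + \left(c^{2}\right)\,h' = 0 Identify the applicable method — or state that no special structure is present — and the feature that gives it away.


Method: the homogeneous substitution — scaling c and h together leaves the slope fixed — it depends only on h/c, so substitute the ratio.


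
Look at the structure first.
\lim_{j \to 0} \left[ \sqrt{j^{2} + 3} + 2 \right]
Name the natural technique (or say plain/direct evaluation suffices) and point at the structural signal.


Verdict: no special technique — no denominator vanishes and nothing blows up at 0: direct substitution is the whole computation.


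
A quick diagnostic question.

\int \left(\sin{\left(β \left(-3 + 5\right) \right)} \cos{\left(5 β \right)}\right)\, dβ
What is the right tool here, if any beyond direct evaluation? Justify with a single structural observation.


Method: a trigonometric identity — the identity turns \sin{\left(β \left(-3 + 5\right) \right)} \cos{\left(5 β \right)} into two lone cosines/sines, each trivially integrable.


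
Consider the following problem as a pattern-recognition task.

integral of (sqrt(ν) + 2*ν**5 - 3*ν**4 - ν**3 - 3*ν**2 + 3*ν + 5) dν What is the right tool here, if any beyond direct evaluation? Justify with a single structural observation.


Diagnosis: no special technique — a term-by-term power-rule job in ν; no substitution or rearrangement earns its keep here.


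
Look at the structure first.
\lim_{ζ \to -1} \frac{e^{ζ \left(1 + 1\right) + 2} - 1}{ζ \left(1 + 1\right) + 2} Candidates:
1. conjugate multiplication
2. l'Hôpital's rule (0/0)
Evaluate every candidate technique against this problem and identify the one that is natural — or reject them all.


Method: l'Hôpital's rule (0/0) — numerator and denominator both vanish at -1 — a genuine 0/0 form, which is exactly when l'Hôpital applies. The standard small-argument limits would also carry it; the rule is the systematic route.
- conjugate multiplication — multiplying by a conjugate would not remove any indeterminacy here.
- l'Hôpital's rule (0/0): a fit — the right tool for this form.


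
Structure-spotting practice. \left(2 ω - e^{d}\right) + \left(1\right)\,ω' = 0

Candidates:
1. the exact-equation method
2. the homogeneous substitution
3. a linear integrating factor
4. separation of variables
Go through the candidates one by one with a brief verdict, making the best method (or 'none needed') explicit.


Verdict: a linear integrating factor — ω enters only linearly with coefficient 2; multiply by exp of the integral of 2 and the left side becomes one derivative.
- the exact-equation method — no potential function has this form as its differential, as written.
- the homogeneous substitution — the slope changes under joint rescaling, failing the degree-zero test.
- a linear integrating factor: a fit — the right tool for this form.
- separation of variables — the two dependences are entangled, not a clean product of one-variable pieces.


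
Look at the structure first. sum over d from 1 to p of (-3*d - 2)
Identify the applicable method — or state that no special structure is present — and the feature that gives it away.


Verdict: no special technique — every summand is a constant multiple of a power of d — apply the standard power-sum identities one degree at a time.


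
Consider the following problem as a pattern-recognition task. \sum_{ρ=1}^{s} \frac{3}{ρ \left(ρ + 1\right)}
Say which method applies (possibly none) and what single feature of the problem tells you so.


Verdict: telescoping — the denominator's roots in \frac{3}{ρ \left(ρ + 1\right)} sit an integer apart: decomposition produces a self-cancelling chain.


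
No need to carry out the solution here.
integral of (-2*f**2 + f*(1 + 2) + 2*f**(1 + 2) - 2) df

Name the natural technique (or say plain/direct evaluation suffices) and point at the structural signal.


Method: no special technique — every term is a constant multiple of a power of f; term-wise power-rule integration needs no preliminary transformation.


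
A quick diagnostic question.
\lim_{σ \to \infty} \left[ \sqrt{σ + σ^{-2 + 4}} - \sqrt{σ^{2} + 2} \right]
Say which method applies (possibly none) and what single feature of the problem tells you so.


Method: conjugate multiplication — turning the difference into a conjugate-rationalized ratio makes the limit readable.


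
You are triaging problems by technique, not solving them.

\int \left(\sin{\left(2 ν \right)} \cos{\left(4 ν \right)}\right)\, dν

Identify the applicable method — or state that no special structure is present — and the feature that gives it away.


Technique: a trigonometric identity — distinct frequencies under one product (\sin{\left(2 ν \right)} \cos{\left(4 ν \right)}): the product-to-sum identity is the systematic route to an integrable form.


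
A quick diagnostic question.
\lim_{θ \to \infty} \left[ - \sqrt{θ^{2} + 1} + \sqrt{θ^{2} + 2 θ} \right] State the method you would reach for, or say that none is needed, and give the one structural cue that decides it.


Technique: conjugate multiplication — both pieces blow up but their difference is finite; the conjugate trick rationalizes \sqrt{θ^{2} + 2 θ} - \sqrt{θ^{2} + 1}.


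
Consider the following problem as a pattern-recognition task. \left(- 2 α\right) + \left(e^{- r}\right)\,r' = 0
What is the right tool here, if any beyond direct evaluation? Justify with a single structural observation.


Verdict: separation of variables — solved for the derivative, the right side splits multiplicatively into a function of each variable alone — divide and integrate each side. One could also solve this as an exact equation; with each coefficient in its own variable, separating is the same work with fewer steps.


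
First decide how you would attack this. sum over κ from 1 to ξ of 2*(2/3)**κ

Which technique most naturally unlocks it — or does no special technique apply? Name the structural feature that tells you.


Best approach: the geometric series formula — the ratio of consecutive terms is the constant 2/3, independent of the index — a geometric sum.


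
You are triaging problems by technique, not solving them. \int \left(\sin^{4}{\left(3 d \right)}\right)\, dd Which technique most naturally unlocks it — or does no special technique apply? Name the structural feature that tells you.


Best approach: a trigonometric identity — \sin^{4}{\left(3 d \right)} calls for power reduction: rewrite via double angles before any antiderivative is attempted.


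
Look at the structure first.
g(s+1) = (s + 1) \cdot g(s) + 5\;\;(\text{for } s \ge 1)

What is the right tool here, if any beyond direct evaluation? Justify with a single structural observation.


Best approach: a summation factor — first-order, linear, moving coefficient s + 1: the discrete analogue of an integrating factor handles it.


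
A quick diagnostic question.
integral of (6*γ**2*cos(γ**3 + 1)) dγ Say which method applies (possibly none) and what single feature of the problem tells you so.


Technique: u-substitution — everything non-trivial happens through the inner expression γ**3 + 1, and its derivative accounts for the remaining factor up to a constant, so set u = γ**3 + 1.


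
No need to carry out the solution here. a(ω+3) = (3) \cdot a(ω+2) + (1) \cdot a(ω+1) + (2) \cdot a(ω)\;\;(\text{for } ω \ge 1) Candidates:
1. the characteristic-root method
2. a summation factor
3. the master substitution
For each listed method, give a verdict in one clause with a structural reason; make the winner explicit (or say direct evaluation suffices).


Best approach: the characteristic-root method — fixed numeric weights on consecutive terms and no forcing term added: the root method in its home territory.
- the characteristic-root method: a fit — the right tool for this form.
- a summation factor: a summation factor telescopes one-step recursions; this one carries higher-order memory.
- the master substitution: this is shift-type recursion, outside the divide-and-conquer template.


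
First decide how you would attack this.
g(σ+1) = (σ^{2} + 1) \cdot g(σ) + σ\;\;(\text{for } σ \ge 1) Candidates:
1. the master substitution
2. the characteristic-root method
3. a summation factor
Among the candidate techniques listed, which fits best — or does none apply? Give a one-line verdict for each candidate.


Best approach: a summation factor — with the index-dependent coefficient σ^{2} + 1, dividing by the cumulative product turns the left side into a pure difference.
- the master substitution — with no divided-index recursive call, reindexing by powers of a base buys nothing.
- the characteristic-root method: the coefficients vary with the index, breaking the constant-coefficient structure the method needs.
- a summation factor: applies; the problem has the shape this method handles.


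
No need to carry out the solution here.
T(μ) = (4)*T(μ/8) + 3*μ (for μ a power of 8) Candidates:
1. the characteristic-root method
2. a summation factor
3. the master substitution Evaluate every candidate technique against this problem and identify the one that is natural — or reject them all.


Diagnosis: the master substitution — the argument μ/8 divides the index by 8; the standard μ = 8^m substitution converts it to a constant-shift recurrence.
- the characteristic-root method: the recursion divides its index rather than shifting it — outside the constant-shift family the root method covers.
- a summation factor — the recursion divides its index rather than shifting it — there is no previous-term chain for a summation factor to telescope.
- the master substitution: yes, a natural case for it.


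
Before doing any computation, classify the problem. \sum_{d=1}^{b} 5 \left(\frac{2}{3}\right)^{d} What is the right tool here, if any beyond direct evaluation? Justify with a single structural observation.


Method: the geometric series formula — term-over-term division gives \frac{2}{3} every time — index-free ratio, geometric sum formula applies.
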